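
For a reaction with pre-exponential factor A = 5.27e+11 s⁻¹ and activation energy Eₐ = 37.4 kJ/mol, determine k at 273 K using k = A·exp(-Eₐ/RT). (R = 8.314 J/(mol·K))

3.68e+04 s⁻¹

Step 1: Use the Arrhenius equation: k = A × exp(-Eₐ/RT)
Step 2: Convert Eₐ to J/mol: 37.4 kJ/mol = 37400 J/mol
Step 3: Calculate the exponent: -Eₐ/(RT) = -37400/(8.314 × 273) = -16.47779
Step 4: k = 5.27e+11 × exp(-16.47779)
Step 5: k = 5.27e+11 × 6.97890e-08 = 3.6779e+04 s⁻¹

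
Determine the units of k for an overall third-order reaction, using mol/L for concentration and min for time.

(mol/L)⁻²·min⁻¹

Step 1: For overall order n, rate = k × (concentration)^n.
Step 2: Rate has units mol/L·min⁻¹; concentration term has units (mol/L)^3.
Step 3: k = rate / (concentration)^n, so units of k = (mol/L)^(1-3)·min⁻¹ = (mol/L)⁻²·min⁻¹.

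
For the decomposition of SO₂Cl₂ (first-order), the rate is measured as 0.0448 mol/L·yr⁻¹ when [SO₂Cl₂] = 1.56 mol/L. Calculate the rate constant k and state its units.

0.02872 yr⁻¹

Step 1: rate = k[SO₂Cl₂]^1, so k = rate / [SO₂Cl₂]^1.
Step 2: k = 0.0448 / (1.56)^1 = 0.0448 / 1.56.
Step 3: k = 0.02872 yr⁻¹.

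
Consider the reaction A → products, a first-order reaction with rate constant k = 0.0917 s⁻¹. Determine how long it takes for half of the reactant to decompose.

7.559 s

Step 1: For a first-order reaction, t₁/₂ = ln(2)/k
Step 2: t₁/₂ = ln(2)/0.0917
Step 3: t₁/₂ = 0.6931/0.0917 = 7.559 s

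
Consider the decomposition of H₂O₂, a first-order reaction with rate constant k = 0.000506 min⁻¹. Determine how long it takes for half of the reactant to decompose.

1370 min

Step 1: For a first-order reaction, t₁/₂ = ln(2)/k
Step 2: t₁/₂ = ln(2)/0.000506
Step 3: t₁/₂ = 0.6931/0.000506 = 1370 min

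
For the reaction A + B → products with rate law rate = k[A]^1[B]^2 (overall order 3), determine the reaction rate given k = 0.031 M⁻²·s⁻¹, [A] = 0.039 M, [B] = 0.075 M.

6.801e-06 M/s

Step 1: The rate law is rate = k[A]^1[B]^2, overall order = 1+2 = 3
Step 2: Substitute values: rate = 0.031 × (0.039)^1 × (0.075)^2
Step 3: rate = 0.031 × 0.039 × 0.005625 = 6.80062e-06 M/s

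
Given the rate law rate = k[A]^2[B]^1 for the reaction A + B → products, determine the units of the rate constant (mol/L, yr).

(mol/L)⁻²·yr⁻¹

Step 1: Overall order = 2 + 1 = 3.
Step 2: rate has units mol/L·yr⁻¹; [A]^2[B]^1 has units (mol/L)^3.
Step 3: k = rate/([A]^2[B]^1), so units of k = (mol/L)^(1-3)·yr⁻¹ = (mol/L)⁻²·yr⁻¹.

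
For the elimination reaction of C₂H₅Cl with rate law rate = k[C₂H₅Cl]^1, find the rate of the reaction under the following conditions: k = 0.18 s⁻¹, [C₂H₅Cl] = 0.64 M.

0.1152 M/s

Step 1: Identify the rate law: rate = k[C₂H₅Cl]^1
Step 2: Substitute values: rate = 0.18 × (0.64)^1
Step 3: Calculate: rate = 0.18 × 0.64 = 0.1152 M/s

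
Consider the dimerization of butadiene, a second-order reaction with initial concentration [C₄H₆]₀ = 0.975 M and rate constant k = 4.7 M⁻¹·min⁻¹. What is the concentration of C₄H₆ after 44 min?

0.004812 M

Step 1: For a second-order reaction: 1/[C₄H₆] = 1/[C₄H₆]₀ + kt
Step 2: 1/[C₄H₆] = 1/0.975 + 4.7 × 44
Step 3: 1/[C₄H₆] = 1.026 + 206.8 = 207.8
Step 4: [C₄H₆] = 1/207.8 = 0.004812 M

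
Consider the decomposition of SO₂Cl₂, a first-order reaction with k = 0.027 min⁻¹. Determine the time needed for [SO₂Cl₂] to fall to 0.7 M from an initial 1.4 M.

25.67 min

Step 1: For first-order: t = ln([SO₂Cl₂]₀/[SO₂Cl₂])/k
Step 2: t = ln(1.4/0.7)/0.027
Step 3: t = ln(2)/0.027
Step 4: t = 0.6931/0.027 = 25.67 min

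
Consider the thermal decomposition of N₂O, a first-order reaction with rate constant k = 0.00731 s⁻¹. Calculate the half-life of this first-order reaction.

94.82 s

Step 1: For a first-order reaction, t₁/₂ = ln(2)/k
Step 2: t₁/₂ = ln(2)/0.00731
Step 3: t₁/₂ = 0.6931/0.00731 = 94.82 s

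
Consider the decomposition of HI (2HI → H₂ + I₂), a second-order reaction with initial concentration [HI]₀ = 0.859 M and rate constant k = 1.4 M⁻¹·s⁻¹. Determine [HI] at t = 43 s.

0.0163 M

Step 1: For a second-order reaction: 1/[HI] = 1/[HI]₀ + kt
Step 2: 1/[HI] = 1/0.859 + 1.4 × 43
Step 3: 1/[HI] = 1.164 + 60.2 = 61.36
Step 4: [HI] = 1/61.36 = 0.0163 M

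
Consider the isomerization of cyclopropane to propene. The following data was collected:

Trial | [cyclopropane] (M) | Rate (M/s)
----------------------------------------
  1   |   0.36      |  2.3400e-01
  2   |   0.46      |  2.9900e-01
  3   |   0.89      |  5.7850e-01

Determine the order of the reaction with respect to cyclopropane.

first order (1)

Step 1: Compare trials to find order n where rate₂/rate₁ = ([cyclopropane]₂/[cyclopropane]₁)^n
Step 2: rate₂/rate₁ = 2.9900e-01/2.3400e-01 = 1.278
Step 3: [cyclopropane]₂/[cyclopropane]₁ = 0.46/0.36 = 1.278
Step 4: n = ln(1.278)/ln(1.278) = 1.00 ≈ 1
Step 5: The reaction is first order in cyclopropane.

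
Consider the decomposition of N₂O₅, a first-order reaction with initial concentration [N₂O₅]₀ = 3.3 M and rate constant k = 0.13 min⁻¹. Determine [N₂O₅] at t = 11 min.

0.7897 M

Step 1: For a first-order reaction: [N₂O₅] = [N₂O₅]₀ × e^(-kt)
Step 2: [N₂O₅] = 3.3 × e^(-0.13 × 11)
Step 3: [N₂O₅] = 3.3 × e^(-1.43)
Step 4: [N₂O₅] = 3.3 × 0.239309 = 0.7897 M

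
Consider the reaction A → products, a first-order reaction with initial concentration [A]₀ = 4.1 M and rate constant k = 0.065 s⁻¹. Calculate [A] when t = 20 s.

1.117 M

Step 1: For a first-order reaction: [A] = [A]₀ × e^(-kt)
Step 2: [A] = 4.1 × e^(-0.065 × 20)
Step 3: [A] = 4.1 × e^(-1.3)
Step 4: [A] = 4.1 × 0.272532 = 1.117 M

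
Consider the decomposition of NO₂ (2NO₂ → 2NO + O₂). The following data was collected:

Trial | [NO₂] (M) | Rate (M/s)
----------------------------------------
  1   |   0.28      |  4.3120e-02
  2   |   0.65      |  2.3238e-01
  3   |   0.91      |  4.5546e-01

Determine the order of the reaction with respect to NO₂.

second order (2)

Step 1: Compare trials to find order n where rate₂/rate₁ = ([NO₂]₂/[NO₂]₁)^n
Step 2: rate₂/rate₁ = 2.3238e-01/4.3120e-02 = 5.389
Step 3: [NO₂]₂/[NO₂]₁ = 0.65/0.28 = 2.321
Step 4: n = ln(5.389)/ln(2.321) = 2.00 ≈ 2
Step 5: The reaction is second order in NO₂.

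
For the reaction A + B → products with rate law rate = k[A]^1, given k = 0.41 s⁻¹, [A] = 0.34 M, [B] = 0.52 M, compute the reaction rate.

0.1394 M/s

Step 1: The rate law is rate = k[A]^1
Step 2: Note that the rate does not depend on [B] (zero order in B).
Step 3: rate = 0.41 × (0.34)^1 = 0.1394 M/s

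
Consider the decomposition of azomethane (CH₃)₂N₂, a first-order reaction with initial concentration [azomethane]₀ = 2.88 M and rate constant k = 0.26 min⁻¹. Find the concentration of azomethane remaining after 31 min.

0.0009099 M

Step 1: For a first-order reaction: [azomethane] = [azomethane]₀ × e^(-kt)
Step 2: [azomethane] = 2.88 × e^(-0.26 × 31)
Step 3: [azomethane] = 2.88 × e^(-8.06)
Step 4: [azomethane] = 2.88 × 0.000315927 = 0.0009099 M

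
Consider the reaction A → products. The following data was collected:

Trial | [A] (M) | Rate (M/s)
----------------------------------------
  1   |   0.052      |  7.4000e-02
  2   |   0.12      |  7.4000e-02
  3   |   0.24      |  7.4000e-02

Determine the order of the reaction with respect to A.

zeroth order (0)

Step 1: Compare trials - when concentration changes, rate stays constant.
Step 2: rate₂/rate₁ = 7.4000e-02/7.4000e-02 = 1
Step 3: [A]₂/[A]₁ = 0.12/0.052 = 2.308
Step 4: Since rate ratio ≈ (conc ratio)^0, the reaction is zeroth order.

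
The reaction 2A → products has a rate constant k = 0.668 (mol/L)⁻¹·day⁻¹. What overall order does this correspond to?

second order (2)

Step 1: The units of k for an nth-order reaction are (concentration)^(1-n)·(time)⁻¹.
Step 2: Here k has units (mol/L)⁻¹·day⁻¹, so the concentration exponent is -1.
Step 3: 1 - n = -1 ⇒ n = 2. The reaction is second order.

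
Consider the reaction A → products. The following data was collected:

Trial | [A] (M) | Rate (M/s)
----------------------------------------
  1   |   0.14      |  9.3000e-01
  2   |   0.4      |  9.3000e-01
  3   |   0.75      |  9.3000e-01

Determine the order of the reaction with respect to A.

zeroth order (0)

Step 1: Compare trials - when concentration changes, rate stays constant.
Step 2: rate₂/rate₁ = 9.3000e-01/9.3000e-01 = 1
Step 3: [A]₂/[A]₁ = 0.4/0.14 = 2.857
Step 4: Since rate ratio ≈ (conc ratio)^0, the reaction is zeroth order.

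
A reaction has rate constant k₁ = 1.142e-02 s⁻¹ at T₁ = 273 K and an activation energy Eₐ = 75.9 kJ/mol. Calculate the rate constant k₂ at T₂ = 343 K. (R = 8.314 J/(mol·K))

1.051e+01 s⁻¹

Step 1: Use the two-temperature Arrhenius form: ln(k₂/k₁) = -Eₐ/R × (1/T₂ - 1/T₁)
Step 2: Convert Eₐ to J/mol: 75.9 kJ/mol = 75900 J/mol
Step 3: 1/T₂ - 1/T₁ = 1/343 - 1/273 = -7.475518e-04 K⁻¹
Step 4: ln(k₂/k₁) = -75900/8.314 × -7.475518e-04 = 6.82453
Step 5: k₂ = k₁ × exp(6.82453) = 1.142e-02 × 9.20144e+02 = 1.051e+01 s⁻¹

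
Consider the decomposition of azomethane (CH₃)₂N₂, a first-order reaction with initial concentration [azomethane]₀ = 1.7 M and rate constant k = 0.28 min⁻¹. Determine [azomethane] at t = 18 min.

0.01101 M

Step 1: For a first-order reaction: [azomethane] = [azomethane]₀ × e^(-kt)
Step 2: [azomethane] = 1.7 × e^(-0.28 × 18)
Step 3: [azomethane] = 1.7 × e^(-5.04)
Step 4: [azomethane] = 1.7 × 0.00647375 = 0.01101 M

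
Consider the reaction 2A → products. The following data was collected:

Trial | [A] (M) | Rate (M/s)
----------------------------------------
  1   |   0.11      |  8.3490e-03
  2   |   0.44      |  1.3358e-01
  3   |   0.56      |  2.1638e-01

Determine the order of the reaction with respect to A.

second order (2)

Step 1: Compare trials to find order n where rate₂/rate₁ = ([A]₂/[A]₁)^n
Step 2: rate₂/rate₁ = 1.3358e-01/8.3490e-03 = 16
Step 3: [A]₂/[A]₁ = 0.44/0.11 = 4
Step 4: n = ln(16)/ln(4) = 2.00 ≈ 2
Step 5: The reaction is second order in A.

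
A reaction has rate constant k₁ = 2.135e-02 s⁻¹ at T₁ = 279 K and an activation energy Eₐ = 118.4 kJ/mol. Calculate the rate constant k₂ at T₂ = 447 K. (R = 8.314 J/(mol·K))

4.580e+06 s⁻¹

Step 1: Use the two-temperature Arrhenius form: ln(k₂/k₁) = -Eₐ/R × (1/T₂ - 1/T₁)
Step 2: Convert Eₐ to J/mol: 118.4 kJ/mol = 118400 J/mol
Step 3: 1/T₂ - 1/T₁ = 1/447 - 1/279 = -1.347093e-03 K⁻¹
Step 4: ln(k₂/k₁) = -118400/8.314 × -1.347093e-03 = 19.18400
Step 5: k₂ = k₁ × exp(19.18400) = 2.135e-02 × 2.14539e+08 = 4.580e+06 s⁻¹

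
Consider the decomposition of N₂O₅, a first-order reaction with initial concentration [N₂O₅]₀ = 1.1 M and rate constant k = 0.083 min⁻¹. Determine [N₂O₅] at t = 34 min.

0.06544 M

Step 1: For a first-order reaction: [N₂O₅] = [N₂O₅]₀ × e^(-kt)
Step 2: [N₂O₅] = 1.1 × e^(-0.083 × 34)
Step 3: [N₂O₅] = 1.1 × e^(-2.822)
Step 4: [N₂O₅] = 1.1 × 0.0594868 = 0.06544 M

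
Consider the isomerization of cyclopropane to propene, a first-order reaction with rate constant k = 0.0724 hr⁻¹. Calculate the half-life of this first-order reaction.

9.574 hr

Step 1: For a first-order reaction, t₁/₂ = ln(2)/k
Step 2: t₁/₂ = ln(2)/0.0724
Step 3: t₁/₂ = 0.6931/0.0724 = 9.574 hr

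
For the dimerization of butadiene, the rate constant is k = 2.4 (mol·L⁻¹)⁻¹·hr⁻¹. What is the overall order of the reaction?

second order (2)

Step 1: The units of k for an nth-order reaction are (concentration)^(1-n)·(time)⁻¹.
Step 2: Here k has units (mol·L⁻¹)⁻¹·hr⁻¹, so the concentration exponent is -1.
Step 3: 1 - n = -1 ⇒ n = 2. The reaction is second order.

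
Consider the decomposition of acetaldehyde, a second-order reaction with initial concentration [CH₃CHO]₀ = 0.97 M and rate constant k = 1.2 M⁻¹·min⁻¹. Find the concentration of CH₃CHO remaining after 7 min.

0.106 M

Step 1: For a second-order reaction: 1/[CH₃CHO] = 1/[CH₃CHO]₀ + kt
Step 2: 1/[CH₃CHO] = 1/0.97 + 1.2 × 7
Step 3: 1/[CH₃CHO] = 1.031 + 8.4 = 9.431
Step 4: [CH₃CHO] = 1/9.431 = 0.106 M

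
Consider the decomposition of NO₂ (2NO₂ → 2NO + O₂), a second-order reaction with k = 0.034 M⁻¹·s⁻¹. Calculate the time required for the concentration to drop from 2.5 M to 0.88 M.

21.66 s

Step 1: For second-order: t = (1/[NO₂] - 1/[NO₂]₀)/k
Step 2: t = (1/0.88 - 1/2.5)/0.034
Step 3: t = (1.136 - 0.4)/0.034
Step 4: t = 0.7364/0.034 = 21.66 s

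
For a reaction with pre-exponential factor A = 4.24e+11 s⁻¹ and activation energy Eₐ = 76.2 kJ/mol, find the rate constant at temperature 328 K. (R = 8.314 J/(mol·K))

3.10e-01 s⁻¹

Step 1: Use the Arrhenius equation: k = A × exp(-Eₐ/RT)
Step 2: Convert Eₐ to J/mol: 76.2 kJ/mol = 76200 J/mol
Step 3: Calculate the exponent: -Eₐ/(RT) = -76200/(8.314 × 328) = -27.94288
Step 4: k = 4.24e+11 × exp(-27.94288)
Step 5: k = 4.24e+11 × 7.32085e-13 = 3.1040e-01 s⁻¹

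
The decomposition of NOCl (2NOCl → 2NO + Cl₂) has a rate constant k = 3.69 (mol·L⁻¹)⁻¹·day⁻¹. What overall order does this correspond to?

second order (2)

Step 1: The units of k for an nth-order reaction are (concentration)^(1-n)·(time)⁻¹.
Step 2: Here k has units (mol·L⁻¹)⁻¹·day⁻¹, so the concentration exponent is -1.
Step 3: 1 - n = -1 ⇒ n = 2. The reaction is second order.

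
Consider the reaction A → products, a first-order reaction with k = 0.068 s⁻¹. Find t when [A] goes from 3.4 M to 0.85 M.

20.39 s

Step 1: For first-order: t = ln([A]₀/[A])/k
Step 2: t = ln(3.4/0.85)/0.068
Step 3: t = ln(4)/0.068
Step 4: t = 1.386/0.068 = 20.39 s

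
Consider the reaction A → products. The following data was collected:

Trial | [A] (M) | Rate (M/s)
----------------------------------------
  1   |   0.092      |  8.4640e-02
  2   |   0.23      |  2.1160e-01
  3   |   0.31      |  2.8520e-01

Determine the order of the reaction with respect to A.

first order (1)

Step 1: Compare trials to find order n where rate₂/rate₁ = ([A]₂/[A]₁)^n
Step 2: rate₂/rate₁ = 2.1160e-01/8.4640e-02 = 2.5
Step 3: [A]₂/[A]₁ = 0.23/0.092 = 2.5
Step 4: n = ln(2.5)/ln(2.5) = 1.00 ≈ 1
Step 5: The reaction is first order in A.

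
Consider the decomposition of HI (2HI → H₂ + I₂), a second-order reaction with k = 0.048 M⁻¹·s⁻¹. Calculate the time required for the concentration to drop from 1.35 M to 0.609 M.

18.78 s

Step 1: For second-order: t = (1/[HI] - 1/[HI]₀)/k
Step 2: t = (1/0.609 - 1/1.35)/0.048
Step 3: t = (1.642 - 0.7407)/0.048
Step 4: t = 0.9013/0.048 = 18.78 s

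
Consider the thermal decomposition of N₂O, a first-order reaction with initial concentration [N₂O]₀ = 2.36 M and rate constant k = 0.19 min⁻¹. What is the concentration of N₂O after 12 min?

0.2414 M

Step 1: For a first-order reaction: [N₂O] = [N₂O]₀ × e^(-kt)
Step 2: [N₂O] = 2.36 × e^(-0.19 × 12)
Step 3: [N₂O] = 2.36 × e^(-2.28)
Step 4: [N₂O] = 2.36 × 0.102284 = 0.2414 M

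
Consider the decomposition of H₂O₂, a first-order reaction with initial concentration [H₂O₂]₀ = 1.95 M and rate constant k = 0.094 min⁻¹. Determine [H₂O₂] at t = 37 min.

0.06019 M

Step 1: For a first-order reaction: [H₂O₂] = [H₂O₂]₀ × e^(-kt)
Step 2: [H₂O₂] = 1.95 × e^(-0.094 × 37)
Step 3: [H₂O₂] = 1.95 × e^(-3.478)
Step 4: [H₂O₂] = 1.95 × 0.0308691 = 0.06019 M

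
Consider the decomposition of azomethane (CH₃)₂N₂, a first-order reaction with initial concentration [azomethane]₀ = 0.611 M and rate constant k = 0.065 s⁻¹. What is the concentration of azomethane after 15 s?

0.2305 M

Step 1: For a first-order reaction: [azomethane] = [azomethane]₀ × e^(-kt)
Step 2: [azomethane] = 0.611 × e^(-0.065 × 15)
Step 3: [azomethane] = 0.611 × e^(-0.975)
Step 4: [azomethane] = 0.611 × 0.377192 = 0.2305 M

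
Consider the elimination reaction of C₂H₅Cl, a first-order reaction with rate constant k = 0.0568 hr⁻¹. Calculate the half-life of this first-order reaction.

12.2 hr

Step 1: For a first-order reaction, t₁/₂ = ln(2)/k
Step 2: t₁/₂ = ln(2)/0.0568
Step 3: t₁/₂ = 0.6931/0.0568 = 12.2 hr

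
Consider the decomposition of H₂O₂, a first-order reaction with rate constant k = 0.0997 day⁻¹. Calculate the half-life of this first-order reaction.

6.952 day

Step 1: For a first-order reaction, t₁/₂ = ln(2)/k
Step 2: t₁/₂ = ln(2)/0.0997
Step 3: t₁/₂ = 0.6931/0.0997 = 6.952 day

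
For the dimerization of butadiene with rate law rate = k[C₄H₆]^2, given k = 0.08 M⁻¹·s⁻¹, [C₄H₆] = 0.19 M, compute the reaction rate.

0.002888 M/s

Step 1: Identify the rate law: rate = k[C₄H₆]^2
Step 2: Substitute values: rate = 0.08 × (0.19)^2
Step 3: Calculate: rate = 0.08 × 0.0361 = 0.002888 M/s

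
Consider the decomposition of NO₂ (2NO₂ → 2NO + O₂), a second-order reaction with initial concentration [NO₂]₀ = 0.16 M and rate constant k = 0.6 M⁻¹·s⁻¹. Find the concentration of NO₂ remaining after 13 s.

0.07117 M

Step 1: For a second-order reaction: 1/[NO₂] = 1/[NO₂]₀ + kt
Step 2: 1/[NO₂] = 1/0.16 + 0.6 × 13
Step 3: 1/[NO₂] = 6.25 + 7.8 = 14.05
Step 4: [NO₂] = 1/14.05 = 0.07117 M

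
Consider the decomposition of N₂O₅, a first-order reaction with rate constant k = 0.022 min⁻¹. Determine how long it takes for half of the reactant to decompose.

31.51 min

Step 1: For a first-order reaction, t₁/₂ = ln(2)/k
Step 2: t₁/₂ = ln(2)/0.022
Step 3: t₁/₂ = 0.6931/0.022 = 31.51 min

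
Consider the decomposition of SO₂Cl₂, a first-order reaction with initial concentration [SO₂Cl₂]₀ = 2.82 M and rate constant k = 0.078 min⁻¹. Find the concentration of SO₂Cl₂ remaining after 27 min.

0.3433 M

Step 1: For a first-order reaction: [SO₂Cl₂] = [SO₂Cl₂]₀ × e^(-kt)
Step 2: [SO₂Cl₂] = 2.82 × e^(-0.078 × 27)
Step 3: [SO₂Cl₂] = 2.82 × e^(-2.106)
Step 4: [SO₂Cl₂] = 2.82 × 0.121724 = 0.3433 M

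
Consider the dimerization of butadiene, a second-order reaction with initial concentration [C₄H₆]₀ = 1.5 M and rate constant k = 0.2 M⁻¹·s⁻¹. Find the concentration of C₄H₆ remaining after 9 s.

0.4054 M

Step 1: For a second-order reaction: 1/[C₄H₆] = 1/[C₄H₆]₀ + kt
Step 2: 1/[C₄H₆] = 1/1.5 + 0.2 × 9
Step 3: 1/[C₄H₆] = 0.6667 + 1.8 = 2.467
Step 4: [C₄H₆] = 1/2.467 = 0.4054 M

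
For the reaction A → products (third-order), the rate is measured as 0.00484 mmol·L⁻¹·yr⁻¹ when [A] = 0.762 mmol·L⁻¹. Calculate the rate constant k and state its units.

0.01094 (mmol·L⁻¹)⁻²·yr⁻¹

Step 1: rate = k[A]^3, so k = rate / [A]^3.
Step 2: k = 0.00484 / (0.762)^3 = 0.00484 / 0.4425.
Step 3: k = 0.01094 (mmol·L⁻¹)⁻²·yr⁻¹.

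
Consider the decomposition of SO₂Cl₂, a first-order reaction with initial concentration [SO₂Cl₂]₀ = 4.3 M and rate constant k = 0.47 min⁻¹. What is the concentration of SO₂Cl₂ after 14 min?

0.005968 M

Step 1: For a first-order reaction: [SO₂Cl₂] = [SO₂Cl₂]₀ × e^(-kt)
Step 2: [SO₂Cl₂] = 4.3 × e^(-0.47 × 14)
Step 3: [SO₂Cl₂] = 4.3 × e^(-6.58)
Step 4: [SO₂Cl₂] = 4.3 × 0.00138785 = 0.005968 M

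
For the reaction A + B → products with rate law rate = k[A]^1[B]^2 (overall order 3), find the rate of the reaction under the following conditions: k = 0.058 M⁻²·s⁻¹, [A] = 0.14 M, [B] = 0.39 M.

0.001235 M/s

Step 1: The rate law is rate = k[A]^1[B]^2, overall order = 1+2 = 3
Step 2: Substitute values: rate = 0.058 × (0.14)^1 × (0.39)^2
Step 3: rate = 0.058 × 0.14 × 0.1521 = 0.00123505 M/s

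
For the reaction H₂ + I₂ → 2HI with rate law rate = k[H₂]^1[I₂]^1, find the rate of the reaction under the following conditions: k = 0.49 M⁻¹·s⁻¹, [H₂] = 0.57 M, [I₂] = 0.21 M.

0.05865 M/s

Step 1: The rate law is rate = k[H₂]^1[I₂]^1
Step 2: Substitute: rate = 0.49 × (0.57)^1 × (0.21)^1
Step 3: rate = 0.49 × 0.57 × 0.21 = 0.058653 M/s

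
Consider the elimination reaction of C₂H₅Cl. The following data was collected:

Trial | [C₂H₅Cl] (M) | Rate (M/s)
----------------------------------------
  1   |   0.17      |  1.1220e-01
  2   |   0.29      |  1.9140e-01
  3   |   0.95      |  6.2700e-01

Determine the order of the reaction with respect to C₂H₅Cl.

first order (1)

Step 1: Compare trials to find order n where rate₂/rate₁ = ([C₂H₅Cl]₂/[C₂H₅Cl]₁)^n
Step 2: rate₂/rate₁ = 1.9140e-01/1.1220e-01 = 1.706
Step 3: [C₂H₅Cl]₂/[C₂H₅Cl]₁ = 0.29/0.17 = 1.706
Step 4: n = ln(1.706)/ln(1.706) = 1.00 ≈ 1
Step 5: The reaction is first order in C₂H₅Cl.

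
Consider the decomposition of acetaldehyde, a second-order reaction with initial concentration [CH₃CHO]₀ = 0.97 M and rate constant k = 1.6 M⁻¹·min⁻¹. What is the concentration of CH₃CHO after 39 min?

0.01577 M

Step 1: For a second-order reaction: 1/[CH₃CHO] = 1/[CH₃CHO]₀ + kt
Step 2: 1/[CH₃CHO] = 1/0.97 + 1.6 × 39
Step 3: 1/[CH₃CHO] = 1.031 + 62.4 = 63.43
Step 4: [CH₃CHO] = 1/63.43 = 0.01577 M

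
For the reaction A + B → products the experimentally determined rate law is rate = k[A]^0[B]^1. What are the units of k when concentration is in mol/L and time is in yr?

yr⁻¹

Step 1: Overall order = 0 + 1 = 1.
Step 2: rate has units mol/L·yr⁻¹; [A]^0[B]^1 has units (mol/L)^1.
Step 3: k = rate/([A]^0[B]^1), so units of k = (mol/L)^(1-1)·yr⁻¹ = yr⁻¹.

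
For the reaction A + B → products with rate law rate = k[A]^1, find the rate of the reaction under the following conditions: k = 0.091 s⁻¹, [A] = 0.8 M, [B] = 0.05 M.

0.0728 M/s

Step 1: The rate law is rate = k[A]^1
Step 2: Note that the rate does not depend on [B] (zero order in B).
Step 3: rate = 0.091 × (0.8)^1 = 0.0728 M/s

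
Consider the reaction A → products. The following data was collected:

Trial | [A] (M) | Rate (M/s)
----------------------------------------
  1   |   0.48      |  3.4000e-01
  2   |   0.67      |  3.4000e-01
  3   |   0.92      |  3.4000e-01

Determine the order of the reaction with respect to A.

zeroth order (0)

Step 1: Compare trials - when concentration changes, rate stays constant.
Step 2: rate₂/rate₁ = 3.4000e-01/3.4000e-01 = 1
Step 3: [A]₂/[A]₁ = 0.67/0.48 = 1.396
Step 4: Since rate ratio ≈ (conc ratio)^0, the reaction is zeroth order.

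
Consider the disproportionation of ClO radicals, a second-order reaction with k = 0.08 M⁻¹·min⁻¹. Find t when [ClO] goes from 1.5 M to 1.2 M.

2.083 min

Step 1: For second-order: t = (1/[ClO] - 1/[ClO]₀)/k
Step 2: t = (1/1.2 - 1/1.5)/0.08
Step 3: t = (0.8333 - 0.6667)/0.08
Step 4: t = 0.1667/0.08 = 2.083 min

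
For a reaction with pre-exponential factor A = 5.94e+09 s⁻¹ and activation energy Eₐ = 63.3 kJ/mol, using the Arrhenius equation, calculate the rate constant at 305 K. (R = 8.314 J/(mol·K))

8.56e-02 s⁻¹

Step 1: Use the Arrhenius equation: k = A × exp(-Eₐ/RT)
Step 2: Convert Eₐ to J/mol: 63.3 kJ/mol = 63300 J/mol
Step 3: Calculate the exponent: -Eₐ/(RT) = -63300/(8.314 × 305) = -24.96283
Step 4: k = 5.94e+09 × exp(-24.96283)
Step 5: k = 5.94e+09 × 1.44139e-11 = 8.5619e-02 s⁻¹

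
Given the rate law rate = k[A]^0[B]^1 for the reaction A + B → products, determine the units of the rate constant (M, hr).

hr⁻¹

Step 1: Overall order = 0 + 1 = 1.
Step 2: rate has units M·hr⁻¹; [A]^0[B]^1 has units M^1.
Step 3: k = rate/([A]^0[B]^1), so units of k = M^(1-1)·hr⁻¹ = hr⁻¹.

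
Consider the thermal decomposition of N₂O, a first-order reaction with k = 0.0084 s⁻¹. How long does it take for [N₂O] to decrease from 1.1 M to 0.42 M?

114.6 s

Step 1: For first-order: t = ln([N₂O]₀/[N₂O])/k
Step 2: t = ln(1.1/0.42)/0.0084
Step 3: t = ln(2.619)/0.0084
Step 4: t = 0.9628/0.0084 = 114.6 s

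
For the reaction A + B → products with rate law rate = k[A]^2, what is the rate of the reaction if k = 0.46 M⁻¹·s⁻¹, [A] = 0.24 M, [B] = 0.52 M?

0.0265 M/s

Step 1: The rate law is rate = k[A]^2
Step 2: Note that the rate does not depend on [B] (zero order in B).
Step 3: rate = 0.46 × (0.24)^2 = 0.026496 M/s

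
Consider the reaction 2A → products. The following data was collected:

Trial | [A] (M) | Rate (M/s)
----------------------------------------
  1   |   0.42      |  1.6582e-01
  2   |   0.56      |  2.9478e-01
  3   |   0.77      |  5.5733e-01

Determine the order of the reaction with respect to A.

second order (2)

Step 1: Compare trials to find order n where rate₂/rate₁ = ([A]₂/[A]₁)^n
Step 2: rate₂/rate₁ = 2.9478e-01/1.6582e-01 = 1.778
Step 3: [A]₂/[A]₁ = 0.56/0.42 = 1.333
Step 4: n = ln(1.778)/ln(1.333) = 2.00 ≈ 2
Step 5: The reaction is second order in A.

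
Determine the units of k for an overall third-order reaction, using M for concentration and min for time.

M⁻²·min⁻¹

Step 1: For overall order n, rate = k × (concentration)^n.
Step 2: Rate has units M·min⁻¹; concentration term has units M^3.
Step 3: k = rate / (concentration)^n, so units of k = M^(1-3)·min⁻¹ = M⁻²·min⁻¹.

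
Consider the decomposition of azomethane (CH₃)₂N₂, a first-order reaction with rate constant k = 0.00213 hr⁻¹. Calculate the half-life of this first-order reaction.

325.4 hr

Step 1: For a first-order reaction, t₁/₂ = ln(2)/k
Step 2: t₁/₂ = ln(2)/0.00213
Step 3: t₁/₂ = 0.6931/0.00213 = 325.4 hr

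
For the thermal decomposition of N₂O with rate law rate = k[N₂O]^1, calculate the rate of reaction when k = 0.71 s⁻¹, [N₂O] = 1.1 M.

0.781 M/s

Step 1: Identify the rate law: rate = k[N₂O]^1
Step 2: Substitute values: rate = 0.71 × (1.1)^1
Step 3: Calculate: rate = 0.71 × 1.1 = 0.781 M/s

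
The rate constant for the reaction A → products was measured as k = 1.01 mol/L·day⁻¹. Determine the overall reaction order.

zeroth order (0)

Step 1: The units of k for an nth-order reaction are (concentration)^(1-n)·(time)⁻¹.
Step 2: Here k has units mol/L·day⁻¹, so the concentration exponent is 1.
Step 3: 1 - n = 1 ⇒ n = 0. The reaction is zeroth order.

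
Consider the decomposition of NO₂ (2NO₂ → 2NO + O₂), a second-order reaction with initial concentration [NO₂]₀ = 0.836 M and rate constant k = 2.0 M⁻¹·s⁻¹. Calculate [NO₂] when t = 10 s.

0.04718 M

Step 1: For a second-order reaction: 1/[NO₂] = 1/[NO₂]₀ + kt
Step 2: 1/[NO₂] = 1/0.836 + 2.0 × 10
Step 3: 1/[NO₂] = 1.196 + 20 = 21.2
Step 4: [NO₂] = 1/21.2 = 0.04718 M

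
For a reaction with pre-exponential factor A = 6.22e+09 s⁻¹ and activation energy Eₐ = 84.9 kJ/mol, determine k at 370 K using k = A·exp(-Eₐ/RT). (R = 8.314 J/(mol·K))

6.42e-03 s⁻¹

Step 1: Use the Arrhenius equation: k = A × exp(-Eₐ/RT)
Step 2: Convert Eₐ to J/mol: 84.9 kJ/mol = 84900 J/mol
Step 3: Calculate the exponent: -Eₐ/(RT) = -84900/(8.314 × 370) = -27.59917
Step 4: k = 6.22e+09 × exp(-27.59917)
Step 5: k = 6.22e+09 × 1.03236e-12 = 6.4213e-03 s⁻¹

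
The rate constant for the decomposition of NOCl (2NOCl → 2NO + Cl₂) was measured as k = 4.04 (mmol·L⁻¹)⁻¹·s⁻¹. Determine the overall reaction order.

second order (2)

Step 1: The units of k for an nth-order reaction are (concentration)^(1-n)·(time)⁻¹.
Step 2: Here k has units (mmol·L⁻¹)⁻¹·s⁻¹, so the concentration exponent is -1.
Step 3: 1 - n = -1 ⇒ n = 2. The reaction is second order.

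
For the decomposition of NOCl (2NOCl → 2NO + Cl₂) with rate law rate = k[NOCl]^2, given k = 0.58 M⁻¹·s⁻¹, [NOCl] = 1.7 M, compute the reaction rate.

1.676 M/s

Step 1: Identify the rate law: rate = k[NOCl]^2
Step 2: Substitute values: rate = 0.58 × (1.7)^2
Step 3: Calculate: rate = 0.58 × 2.89 = 1.6762 M/s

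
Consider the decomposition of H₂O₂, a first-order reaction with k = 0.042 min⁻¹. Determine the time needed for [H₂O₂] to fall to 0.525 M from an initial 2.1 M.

33.01 min

Step 1: For first-order: t = ln([H₂O₂]₀/[H₂O₂])/k
Step 2: t = ln(2.1/0.525)/0.042
Step 3: t = ln(4)/0.042
Step 4: t = 1.386/0.042 = 33.01 min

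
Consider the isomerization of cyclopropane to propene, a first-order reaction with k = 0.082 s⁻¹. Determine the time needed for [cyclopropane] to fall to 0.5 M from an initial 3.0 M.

21.85 s

Step 1: For first-order: t = ln([cyclopropane]₀/[cyclopropane])/k
Step 2: t = ln(3.0/0.5)/0.082
Step 3: t = ln(6)/0.082
Step 4: t = 1.792/0.082 = 21.85 s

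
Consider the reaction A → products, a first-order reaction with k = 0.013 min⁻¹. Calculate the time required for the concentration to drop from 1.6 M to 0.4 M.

106.6 min

Step 1: For first-order: t = ln([A]₀/[A])/k
Step 2: t = ln(1.6/0.4)/0.013
Step 3: t = ln(4)/0.013
Step 4: t = 1.386/0.013 = 106.6 min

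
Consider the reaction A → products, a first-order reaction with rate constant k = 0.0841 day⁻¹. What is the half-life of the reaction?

8.242 day

Step 1: For a first-order reaction, t₁/₂ = ln(2)/k
Step 2: t₁/₂ = ln(2)/0.0841
Step 3: t₁/₂ = 0.6931/0.0841 = 8.242 day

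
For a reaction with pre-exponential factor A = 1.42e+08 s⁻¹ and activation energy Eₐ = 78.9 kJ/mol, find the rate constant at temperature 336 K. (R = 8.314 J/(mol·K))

7.69e-05 s⁻¹

Step 1: Use the Arrhenius equation: k = A × exp(-Eₐ/RT)
Step 2: Convert Eₐ to J/mol: 78.9 kJ/mol = 78900 J/mol
Step 3: Calculate the exponent: -Eₐ/(RT) = -78900/(8.314 × 336) = -28.24410
Step 4: k = 1.42e+08 × exp(-28.24410)
Step 5: k = 1.42e+08 × 5.41681e-13 = 7.6919e-05 s⁻¹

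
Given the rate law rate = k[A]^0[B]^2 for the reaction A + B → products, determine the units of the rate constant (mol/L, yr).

(mol/L)⁻¹·yr⁻¹

Step 1: Overall order = 0 + 2 = 2.
Step 2: rate has units mol/L·yr⁻¹; [A]^0[B]^2 has units (mol/L)^2.
Step 3: k = rate/([A]^0[B]^2), so units of k = (mol/L)^(1-2)·yr⁻¹ = (mol/L)⁻¹·yr⁻¹.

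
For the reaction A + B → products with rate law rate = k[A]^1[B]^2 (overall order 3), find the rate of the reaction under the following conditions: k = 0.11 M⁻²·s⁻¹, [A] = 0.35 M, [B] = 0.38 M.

0.005559 M/s

Step 1: The rate law is rate = k[A]^1[B]^2, overall order = 1+2 = 3
Step 2: Substitute values: rate = 0.11 × (0.35)^1 × (0.38)^2
Step 3: rate = 0.11 × 0.35 × 0.1444 = 0.0055594 M/s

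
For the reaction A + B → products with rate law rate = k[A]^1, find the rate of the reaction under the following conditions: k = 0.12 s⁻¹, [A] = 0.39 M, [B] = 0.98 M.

0.0468 M/s

Step 1: The rate law is rate = k[A]^1
Step 2: Note that the rate does not depend on [B] (zero order in B).
Step 3: rate = 0.12 × (0.39)^1 = 0.0468 M/s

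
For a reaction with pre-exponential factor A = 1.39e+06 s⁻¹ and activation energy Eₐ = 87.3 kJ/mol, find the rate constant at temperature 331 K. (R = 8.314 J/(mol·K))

2.32e-08 s⁻¹

Step 1: Use the Arrhenius equation: k = A × exp(-Eₐ/RT)
Step 2: Convert Eₐ to J/mol: 87.3 kJ/mol = 87300 J/mol
Step 3: Calculate the exponent: -Eₐ/(RT) = -87300/(8.314 × 331) = -31.72314
Step 4: k = 1.39e+06 × exp(-31.72314)
Step 5: k = 1.39e+06 × 1.67038e-14 = 2.3218e-08 s⁻¹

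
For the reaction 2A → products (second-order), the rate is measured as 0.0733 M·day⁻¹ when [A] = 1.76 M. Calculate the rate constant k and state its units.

0.02366 M⁻¹·day⁻¹

Step 1: rate = k[A]^2, so k = rate / [A]^2.
Step 2: k = 0.0733 / (1.76)^2 = 0.0733 / 3.098.
Step 3: k = 0.02366 M⁻¹·day⁻¹.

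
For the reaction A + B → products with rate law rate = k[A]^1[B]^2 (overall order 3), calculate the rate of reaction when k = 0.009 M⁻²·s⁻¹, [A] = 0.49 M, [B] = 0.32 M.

0.0004516 M/s

Step 1: The rate law is rate = k[A]^1[B]^2, overall order = 1+2 = 3
Step 2: Substitute values: rate = 0.009 × (0.49)^1 × (0.32)^2
Step 3: rate = 0.009 × 0.49 × 0.1024 = 0.000451584 M/s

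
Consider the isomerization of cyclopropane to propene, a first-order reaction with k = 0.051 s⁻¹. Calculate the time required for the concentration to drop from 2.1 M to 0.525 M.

27.18 s

Step 1: For first-order: t = ln([cyclopropane]₀/[cyclopropane])/k
Step 2: t = ln(2.1/0.525)/0.051
Step 3: t = ln(4)/0.051
Step 4: t = 1.386/0.051 = 27.18 s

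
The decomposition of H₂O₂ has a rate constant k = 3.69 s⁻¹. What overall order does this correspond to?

first order (1)

Step 1: The units of k for an nth-order reaction are (concentration)^(1-n)·(time)⁻¹.
Step 2: Here k has units s⁻¹, so the concentration exponent is 0.
Step 3: 1 - n = 0 ⇒ n = 1. The reaction is first order.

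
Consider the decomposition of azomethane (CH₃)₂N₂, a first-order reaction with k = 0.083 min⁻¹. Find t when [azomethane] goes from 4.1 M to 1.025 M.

16.7 min

Step 1: For first-order: t = ln([azomethane]₀/[azomethane])/k
Step 2: t = ln(4.1/1.025)/0.083
Step 3: t = ln(4)/0.083
Step 4: t = 1.386/0.083 = 16.7 min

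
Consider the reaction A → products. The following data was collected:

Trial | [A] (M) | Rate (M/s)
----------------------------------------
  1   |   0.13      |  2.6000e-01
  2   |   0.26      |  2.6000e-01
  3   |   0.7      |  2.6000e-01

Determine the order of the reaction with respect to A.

zeroth order (0)

Step 1: Compare trials - when concentration changes, rate stays constant.
Step 2: rate₂/rate₁ = 2.6000e-01/2.6000e-01 = 1
Step 3: [A]₂/[A]₁ = 0.26/0.13 = 2
Step 4: Since rate ratio ≈ (conc ratio)^0, the reaction is zeroth order.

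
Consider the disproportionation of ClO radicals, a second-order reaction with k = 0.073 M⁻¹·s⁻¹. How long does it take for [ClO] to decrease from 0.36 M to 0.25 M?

16.74 s

Step 1: For second-order: t = (1/[ClO] - 1/[ClO]₀)/k
Step 2: t = (1/0.25 - 1/0.36)/0.073
Step 3: t = (4 - 2.778)/0.073
Step 4: t = 1.222/0.073 = 16.74 s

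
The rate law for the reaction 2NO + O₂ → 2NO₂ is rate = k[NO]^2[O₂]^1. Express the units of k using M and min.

M⁻²·min⁻¹

Step 1: Overall order = 2 + 1 = 3.
Step 2: rate has units M·min⁻¹; [NO]^2[O₂]^1 has units M^3.
Step 3: k = rate/([NO]^2[O₂]^1), so units of k = M^(1-3)·min⁻¹ = M⁻²·min⁻¹.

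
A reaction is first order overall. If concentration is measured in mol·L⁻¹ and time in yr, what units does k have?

yr⁻¹

Step 1: For overall order n, rate = k × (concentration)^n.
Step 2: Rate has units mol·L⁻¹·yr⁻¹; concentration term has units (mol·L⁻¹)^1.
Step 3: k = rate / (concentration)^n, so units of k = (mol·L⁻¹)^(1-1)·yr⁻¹ = yr⁻¹.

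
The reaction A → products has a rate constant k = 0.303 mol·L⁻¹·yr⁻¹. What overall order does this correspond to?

zeroth order (0)

Step 1: The units of k for an nth-order reaction are (concentration)^(1-n)·(time)⁻¹.
Step 2: Here k has units mol·L⁻¹·yr⁻¹, so the concentration exponent is 1.
Step 3: 1 - n = 1 ⇒ n = 0. The reaction is zeroth order.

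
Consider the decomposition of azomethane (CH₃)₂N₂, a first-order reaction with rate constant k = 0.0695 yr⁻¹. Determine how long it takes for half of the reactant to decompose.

9.973 yr

Step 1: For a first-order reaction, t₁/₂ = ln(2)/k
Step 2: t₁/₂ = ln(2)/0.0695
Step 3: t₁/₂ = 0.6931/0.0695 = 9.973 yr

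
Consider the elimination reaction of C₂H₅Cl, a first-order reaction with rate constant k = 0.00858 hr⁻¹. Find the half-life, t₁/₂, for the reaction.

80.79 hr

Step 1: For a first-order reaction, t₁/₂ = ln(2)/k
Step 2: t₁/₂ = ln(2)/0.00858
Step 3: t₁/₂ = 0.6931/0.00858 = 80.79 hr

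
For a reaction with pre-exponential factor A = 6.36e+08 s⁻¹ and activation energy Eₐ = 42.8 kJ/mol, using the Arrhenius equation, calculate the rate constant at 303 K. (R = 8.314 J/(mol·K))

2.66e+01 s⁻¹

Step 1: Use the Arrhenius equation: k = A × exp(-Eₐ/RT)
Step 2: Convert Eₐ to J/mol: 42.8 kJ/mol = 42800 J/mol
Step 3: Calculate the exponent: -Eₐ/(RT) = -42800/(8.314 × 303) = -16.98991
Step 4: k = 6.36e+08 × exp(-16.98991)
Step 5: k = 6.36e+08 × 4.18192e-08 = 2.6597e+01 s⁻¹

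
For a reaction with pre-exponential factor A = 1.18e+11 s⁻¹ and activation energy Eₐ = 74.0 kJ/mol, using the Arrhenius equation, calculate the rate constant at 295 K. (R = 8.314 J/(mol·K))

9.30e-03 s⁻¹

Step 1: Use the Arrhenius equation: k = A × exp(-Eₐ/RT)
Step 2: Convert Eₐ to J/mol: 74.0 kJ/mol = 74000 J/mol
Step 3: Calculate the exponent: -Eₐ/(RT) = -74000/(8.314 × 295) = -30.17169
Step 4: k = 1.18e+11 × exp(-30.17169)
Step 5: k = 1.18e+11 × 7.88137e-14 = 9.3000e-03 s⁻¹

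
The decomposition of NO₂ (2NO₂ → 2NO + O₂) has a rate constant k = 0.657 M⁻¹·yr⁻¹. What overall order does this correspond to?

second order (2)

Step 1: The units of k for an nth-order reaction are (concentration)^(1-n)·(time)⁻¹.
Step 2: Here k has units M⁻¹·yr⁻¹, so the concentration exponent is -1.
Step 3: 1 - n = -1 ⇒ n = 2. The reaction is second order.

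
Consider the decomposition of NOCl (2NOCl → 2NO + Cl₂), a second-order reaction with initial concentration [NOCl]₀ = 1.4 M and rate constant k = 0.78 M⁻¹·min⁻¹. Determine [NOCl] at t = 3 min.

0.3274 M

Step 1: For a second-order reaction: 1/[NOCl] = 1/[NOCl]₀ + kt
Step 2: 1/[NOCl] = 1/1.4 + 0.78 × 3
Step 3: 1/[NOCl] = 0.7143 + 2.34 = 3.054
Step 4: [NOCl] = 1/3.054 = 0.3274 M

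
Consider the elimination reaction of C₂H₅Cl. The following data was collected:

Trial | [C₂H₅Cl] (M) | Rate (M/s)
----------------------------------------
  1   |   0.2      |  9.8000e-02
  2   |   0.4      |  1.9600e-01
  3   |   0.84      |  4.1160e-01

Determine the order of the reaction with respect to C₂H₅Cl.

first order (1)

Step 1: Compare trials to find order n where rate₂/rate₁ = ([C₂H₅Cl]₂/[C₂H₅Cl]₁)^n
Step 2: rate₂/rate₁ = 1.9600e-01/9.8000e-02 = 2
Step 3: [C₂H₅Cl]₂/[C₂H₅Cl]₁ = 0.4/0.2 = 2
Step 4: n = ln(2)/ln(2) = 1.00 ≈ 1
Step 5: The reaction is first order in C₂H₅Cl.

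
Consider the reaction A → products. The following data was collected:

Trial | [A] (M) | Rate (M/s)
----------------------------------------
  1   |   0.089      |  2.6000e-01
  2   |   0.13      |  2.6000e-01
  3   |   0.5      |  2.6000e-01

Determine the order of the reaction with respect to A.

zeroth order (0)

Step 1: Compare trials - when concentration changes, rate stays constant.
Step 2: rate₂/rate₁ = 2.6000e-01/2.6000e-01 = 1
Step 3: [A]₂/[A]₁ = 0.13/0.089 = 1.461
Step 4: Since rate ratio ≈ (conc ratio)^0, the reaction is zeroth order.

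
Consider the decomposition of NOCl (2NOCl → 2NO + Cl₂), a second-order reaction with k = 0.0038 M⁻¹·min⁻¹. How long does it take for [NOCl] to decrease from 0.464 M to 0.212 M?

674.2 min

Step 1: For second-order: t = (1/[NOCl] - 1/[NOCl]₀)/k
Step 2: t = (1/0.212 - 1/0.464)/0.0038
Step 3: t = (4.717 - 2.155)/0.0038
Step 4: t = 2.562/0.0038 = 674.2 min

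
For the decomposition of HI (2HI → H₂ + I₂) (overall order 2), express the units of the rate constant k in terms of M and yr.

M⁻¹·yr⁻¹

Step 1: For overall order n, rate = k × (concentration)^n.
Step 2: Rate has units M·yr⁻¹; concentration term has units M^2.
Step 3: k = rate / (concentration)^n, so units of k = M^(1-2)·yr⁻¹ = M⁻¹·yr⁻¹.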